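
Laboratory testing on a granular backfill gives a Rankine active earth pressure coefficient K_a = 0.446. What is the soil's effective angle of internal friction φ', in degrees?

22.5°

K_a = tan²(45° − φ/2) ⇒ 45° − φ/2 = arctan(√0.446) = 33.74°.
φ = 2(45° − 33.74°) = 22.53°.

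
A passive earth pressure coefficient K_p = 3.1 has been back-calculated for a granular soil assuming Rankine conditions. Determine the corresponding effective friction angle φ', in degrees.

K_p = (1+sin φ)/(1−sin φ) ⇒ sin φ = (K_p − 1)/(K_p + 1) = 0.5122.
φ = arcsin(0.5122) = 30.81°.

30.8°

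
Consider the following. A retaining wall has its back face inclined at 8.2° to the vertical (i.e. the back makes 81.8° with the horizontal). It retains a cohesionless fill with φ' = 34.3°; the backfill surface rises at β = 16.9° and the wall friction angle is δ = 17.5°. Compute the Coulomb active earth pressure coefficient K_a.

0.399

K_a = sin²(α+φ) / [sin²α · sin(α−δ) · (1 + √{sin(φ+δ)sin(φ−β) / (sin(α−δ)sin(α+β))})²].
With α = 81.8°, φ = 34.3°, δ = 17.5°, β = 16.9°: K_a = 0.3987.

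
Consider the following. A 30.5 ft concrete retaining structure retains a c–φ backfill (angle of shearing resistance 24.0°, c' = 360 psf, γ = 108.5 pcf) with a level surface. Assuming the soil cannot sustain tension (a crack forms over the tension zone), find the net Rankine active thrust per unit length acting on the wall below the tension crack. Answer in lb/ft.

9410 lb/ft

K_a = 0.4217; √K_a = 0.6494.
Tension-crack depth z_c = 2c/(γ√K_a) = 2×360/(108.5×0.6494) = 10.22 ft.
σ_a at base = K_a γ H − 2c√K_a = 0.4217×108.5×30.5 − 2×360×0.6494 = 928.0 psf.
P_a = ½ × 928.0 × (H − z_c) = 0.5×928.0×20.28 = 9411 lb/ft.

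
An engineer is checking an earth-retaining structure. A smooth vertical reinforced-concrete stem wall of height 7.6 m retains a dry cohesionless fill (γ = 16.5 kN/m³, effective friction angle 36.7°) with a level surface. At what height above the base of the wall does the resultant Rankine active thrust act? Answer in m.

2.53 m

K_a = 0.2519.
The pressure distribution is triangular, so the resultant acts at H/3 above the base = 7.6/3 = 2.533 m.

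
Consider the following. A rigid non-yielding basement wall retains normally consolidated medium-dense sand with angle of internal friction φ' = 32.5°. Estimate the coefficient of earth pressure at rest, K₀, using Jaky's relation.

K₀ = 1 − sin φ' = 1 − sin 32.5° = 0.4627.

0.463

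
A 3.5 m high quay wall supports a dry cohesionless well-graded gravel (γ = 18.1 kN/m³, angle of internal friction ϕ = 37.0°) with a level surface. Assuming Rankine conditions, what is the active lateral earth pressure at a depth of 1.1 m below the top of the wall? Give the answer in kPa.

4.95 kPa

K_a = (1 − sin φ)/(1 + sin φ) = 0.2486.
σ_h = K_a γ z = 0.2486 × 18.1 × 1.1 = 4.949 kPa.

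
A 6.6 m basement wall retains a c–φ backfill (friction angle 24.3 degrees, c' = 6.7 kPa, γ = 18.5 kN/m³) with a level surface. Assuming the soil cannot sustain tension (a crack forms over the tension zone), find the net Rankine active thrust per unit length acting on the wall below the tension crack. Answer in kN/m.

K_a = 0.4169; √K_a = 0.6457.
Tension-crack depth z_c = 2c/(γ√K_a) = 2×6.7/(18.5×0.6457) = 1.122 m.
σ_a at base = K_a γ H − 2c√K_a = 0.4169×18.5×6.6 − 2×6.7×0.6457 = 42.25 kPa.
P_a = ½ × 42.25 × (H − z_c) = 0.5×42.25×5.478 = 115.7 kN/m.

116 kN/m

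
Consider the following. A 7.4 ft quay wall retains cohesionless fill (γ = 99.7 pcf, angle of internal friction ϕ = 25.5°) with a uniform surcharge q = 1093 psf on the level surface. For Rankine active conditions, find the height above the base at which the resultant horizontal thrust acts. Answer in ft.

K_a = 0.3981.
Triangular part P₁ = ½K_aγH² = 1087 at H/3 = 2.467 ft; rectangular part P₂ = K_a q H = 3220 at H/2 = 3.700 ft.
ȳ = (P₁·2.467 + P₂·3.700)/(P₁+P₂) = 3.389 ft.

3.39 ft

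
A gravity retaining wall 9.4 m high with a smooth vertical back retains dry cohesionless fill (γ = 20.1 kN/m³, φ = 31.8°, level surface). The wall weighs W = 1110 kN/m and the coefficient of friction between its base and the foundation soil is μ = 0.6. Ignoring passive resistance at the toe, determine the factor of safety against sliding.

2.42

K_a = tan²(45° − 31.8°/2) = 0.3098.
P_a = ½K_aγH² = 0.5×0.3098×20.1×9.4² = 275.1 kN/m, acting at H/3 = 3.133 m above the base.
FS_sliding = μW / P_a = 0.6×1110 / 275.1 = 2.421.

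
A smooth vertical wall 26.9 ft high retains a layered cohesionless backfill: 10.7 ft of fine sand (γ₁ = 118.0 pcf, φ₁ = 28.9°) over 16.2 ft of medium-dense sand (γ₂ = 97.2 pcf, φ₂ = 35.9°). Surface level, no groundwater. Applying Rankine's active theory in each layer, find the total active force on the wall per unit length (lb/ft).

K_a1 = tan²(45°−28.9°/2) = 0.3484; K_a2 = tan²(45°−35.9°/2) = 0.2607.
Layer 1: σ at base = K_a1 γ₁ h₁ = 439.8 psf; P₁ = ½×439.8×10.7 = 2353.
Layer 2: σ_v at top = γ₁h₁ = 1263; σ_h top = K_a2×1263 = 329.2; σ_h base = K_a2×(1263+97.2×16.2) = 739.8.
P₂ = ½(329.2+739.8)×16.2 = 8659. Total P_a = 2353+8659 = 11010 lb/ft.

11000 lb/ft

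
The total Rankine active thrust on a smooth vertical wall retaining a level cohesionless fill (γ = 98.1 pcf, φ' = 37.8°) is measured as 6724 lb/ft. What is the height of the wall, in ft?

23.9 ft

K_a = 0.2400. P_a = ½ K_a γ H² ⇒ H = √(2P_a/(K_a γ)).
H = √(2×6724/(0.2400×98.1)) = 23.90 ft.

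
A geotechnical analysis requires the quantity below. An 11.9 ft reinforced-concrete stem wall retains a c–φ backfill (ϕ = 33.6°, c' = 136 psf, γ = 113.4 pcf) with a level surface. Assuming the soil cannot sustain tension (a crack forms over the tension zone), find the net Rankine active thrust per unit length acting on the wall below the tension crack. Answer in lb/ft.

899 lb/ft

K_a = 0.2875; √K_a = 0.5362.
Tension-crack depth z_c = 2c/(γ√K_a) = 2×136/(113.4×0.5362) = 4.473 ft.
σ_a at base = K_a γ H − 2c√K_a = 0.2875×113.4×11.9 − 2×136×0.5362 = 242.1 psf.
P_a = ½ × 242.1 × (H − z_c) = 0.5×242.1×7.427 = 899.1 lb/ft.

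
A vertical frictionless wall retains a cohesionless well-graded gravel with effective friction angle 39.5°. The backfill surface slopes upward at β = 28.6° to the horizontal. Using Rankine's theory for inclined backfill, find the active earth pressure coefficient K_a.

0.311

K_a = cos β · (cos β − √(cos²β − cos²φ)) / (cos β + √(cos²β − cos²φ)).
cos β = 0.8780, cos φ = 0.7716, √(cos²β − cos²φ) = 0.4189.
K_a = 0.8780 × (0.8780 − 0.4189)/(0.8780 + 0.4189) = 0.3108.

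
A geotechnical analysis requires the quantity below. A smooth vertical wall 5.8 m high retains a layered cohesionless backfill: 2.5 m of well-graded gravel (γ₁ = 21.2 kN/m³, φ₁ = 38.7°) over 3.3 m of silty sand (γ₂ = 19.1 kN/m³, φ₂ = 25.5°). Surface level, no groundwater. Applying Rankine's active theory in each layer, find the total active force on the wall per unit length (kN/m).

K_a1 = tan²(45°−38.7°/2) = 0.2306; K_a2 = tan²(45°−25.5°/2) = 0.3981.
Layer 1: σ at base = K_a1 γ₁ h₁ = 12.22 kPa; P₁ = ½×12.22×2.5 = 15.28.
Layer 2: σ_v at top = γ₁h₁ = 53.00; σ_h top = K_a2×53.00 = 21.10; σ_h base = K_a2×(53.00+19.1×3.3) = 46.19.
P₂ = ½(21.10+46.19)×3.3 = 111.0. Total P_a = 15.28+111.0 = 126.3 kN/m.

126 kN/m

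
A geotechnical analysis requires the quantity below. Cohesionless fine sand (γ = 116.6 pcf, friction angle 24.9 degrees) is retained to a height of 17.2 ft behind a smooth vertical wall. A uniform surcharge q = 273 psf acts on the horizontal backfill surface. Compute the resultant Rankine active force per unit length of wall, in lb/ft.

K_a = tan²(45° − φ/2) = 0.4074.
Soil triangle: ½ K_a γ H² = 0.5×0.4074×116.6×17.2² = 7027 lb/ft.
Surcharge rectangle: K_a q H = 0.4074×273×17.2 = 1913 lb/ft.
Total = 7027 + 1913 = 8940 lb/ft.

8940 lb/ft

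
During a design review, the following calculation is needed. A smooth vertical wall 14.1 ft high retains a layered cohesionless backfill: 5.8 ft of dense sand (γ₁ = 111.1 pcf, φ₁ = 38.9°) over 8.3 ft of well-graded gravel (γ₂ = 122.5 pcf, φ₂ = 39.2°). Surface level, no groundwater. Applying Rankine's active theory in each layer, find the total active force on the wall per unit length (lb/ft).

2580 lb/ft

K_a1 = tan²(45°−38.9°/2) = 0.2285; K_a2 = tan²(45°−39.2°/2) = 0.2255.
Layer 1: σ at base = K_a1 γ₁ h₁ = 147.3 psf; P₁ = ½×147.3×5.8 = 427.1.
Layer 2: σ_v at top = γ₁h₁ = 644.4; σ_h top = K_a2×644.4 = 145.3; σ_h base = K_a2×(644.4+122.5×8.3) = 374.5.
P₂ = ½(145.3+374.5)×8.3 = 2157. Total P_a = 427.1+2157 = 2584 lb/ft.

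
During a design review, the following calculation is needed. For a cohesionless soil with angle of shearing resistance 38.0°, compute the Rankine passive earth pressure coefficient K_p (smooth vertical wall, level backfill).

4.20

K_p = (1 + sin φ)/(1 − sin φ) = tan²(45° + 38.0°/2) = 4.204.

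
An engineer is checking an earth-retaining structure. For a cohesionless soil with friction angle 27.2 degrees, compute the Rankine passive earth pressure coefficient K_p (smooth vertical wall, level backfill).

2.68

K_p = (1 + sin φ)/(1 − sin φ) = tan²(45° + 27.2°/2) = 2.684.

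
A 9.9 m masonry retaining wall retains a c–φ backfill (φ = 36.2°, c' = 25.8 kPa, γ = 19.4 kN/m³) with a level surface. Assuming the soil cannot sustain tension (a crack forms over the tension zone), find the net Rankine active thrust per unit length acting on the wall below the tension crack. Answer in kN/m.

K_a = 0.2574; √K_a = 0.5073.
Tension-crack depth z_c = 2c/(γ√K_a) = 2×25.8/(19.4×0.5073) = 5.243 m.
σ_a at base = K_a γ H − 2c√K_a = 0.2574×19.4×9.9 − 2×25.8×0.5073 = 23.25 kPa.
P_a = ½ × 23.25 × (H − z_c) = 0.5×23.25×4.657 = 54.15 kN/m.

54.2 kN/m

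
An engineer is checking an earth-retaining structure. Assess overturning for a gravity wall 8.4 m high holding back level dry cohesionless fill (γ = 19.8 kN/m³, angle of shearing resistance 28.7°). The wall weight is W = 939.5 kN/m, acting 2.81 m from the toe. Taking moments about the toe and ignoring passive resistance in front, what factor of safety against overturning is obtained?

K_a = tan²(45° − 28.7°/2) = 0.3511.
P_a = ½K_aγH² = 0.5×0.3511×19.8×8.4² = 245.3 kN/m, acting at H/3 = 2.800 m above the base.
Overturning moment M_o = P_a × H/3 = 245.3 × 2.800 = 686.8.
Resisting moment M_r = W × 2.81 = 939.5 × 2.81 = 2640.
FS_overturning = M_r/M_o = 2640/686.8 = 3.844.

3.84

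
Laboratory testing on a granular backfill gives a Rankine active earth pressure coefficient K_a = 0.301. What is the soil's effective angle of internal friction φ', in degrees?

K_a = tan²(45° − φ/2) ⇒ 45° − φ/2 = arctan(√0.301) = 28.75°.
φ = 2(45° − 28.75°) = 32.50°.

32.5°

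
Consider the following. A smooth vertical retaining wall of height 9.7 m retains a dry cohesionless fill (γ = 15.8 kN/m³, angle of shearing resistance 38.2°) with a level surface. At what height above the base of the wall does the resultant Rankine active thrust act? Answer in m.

K_a = 0.2358.
The pressure distribution is triangular, so the resultant acts at H/3 above the base = 9.7/3 = 3.233 m.

3.23 m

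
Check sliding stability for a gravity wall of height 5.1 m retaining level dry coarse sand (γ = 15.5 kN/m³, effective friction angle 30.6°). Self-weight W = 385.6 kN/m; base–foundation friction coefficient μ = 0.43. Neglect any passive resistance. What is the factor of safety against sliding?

K_a = tan²(45° − 30.6°/2) = 0.3253.
P_a = ½K_aγH² = 0.5×0.3253×15.5×5.1² = 65.58 kN/m, acting at H/3 = 1.700 m above the base.
FS_sliding = μW / P_a = 0.43×385.6 / 65.58 = 2.528.

2.53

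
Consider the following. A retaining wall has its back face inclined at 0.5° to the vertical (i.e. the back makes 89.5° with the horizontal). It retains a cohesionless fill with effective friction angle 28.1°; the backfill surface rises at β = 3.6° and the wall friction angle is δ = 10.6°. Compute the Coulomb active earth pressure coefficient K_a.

K_a = sin²(α+φ) / [sin²α · sin(α−δ) · (1 + √{sin(φ+δ)sin(φ−β) / (sin(α−δ)sin(α+β))})²].
With α = 89.5°, φ = 28.1°, δ = 10.6°, β = 3.6°: K_a = 0.3490.

0.349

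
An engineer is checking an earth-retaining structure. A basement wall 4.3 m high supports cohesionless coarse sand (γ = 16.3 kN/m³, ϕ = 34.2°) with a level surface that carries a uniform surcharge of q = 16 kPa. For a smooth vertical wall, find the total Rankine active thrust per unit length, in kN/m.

K_a = tan²(45° − φ/2) = 0.2803.
Soil triangle: ½ K_a γ H² = 0.5×0.2803×16.3×4.3² = 42.25 kN/m.
Surcharge rectangle: K_a q H = 0.2803×16×4.3 = 19.29 kN/m.
Total = 42.25 + 19.29 = 61.53 kN/m.

61.5 kN/m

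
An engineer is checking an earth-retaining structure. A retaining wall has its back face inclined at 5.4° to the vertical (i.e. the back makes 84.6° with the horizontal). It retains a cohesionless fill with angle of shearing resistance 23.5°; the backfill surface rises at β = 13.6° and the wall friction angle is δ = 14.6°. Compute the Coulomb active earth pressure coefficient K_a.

K_a = sin²(α+φ) / [sin²α · sin(α−δ) · (1 + √{sin(φ+δ)sin(φ−β) / (sin(α−δ)sin(α+β))})²].
With α = 84.6°, φ = 23.5°, δ = 14.6°, β = 13.6°: K_a = 0.5421.

0.542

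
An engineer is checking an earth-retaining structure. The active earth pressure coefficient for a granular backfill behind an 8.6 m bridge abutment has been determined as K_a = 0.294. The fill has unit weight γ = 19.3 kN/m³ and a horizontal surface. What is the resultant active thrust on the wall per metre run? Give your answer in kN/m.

210 kN/m

P = ½ K_a γ H² = 0.5 × 0.294 × 19.3 × 8.6² = 209.8 kN/m.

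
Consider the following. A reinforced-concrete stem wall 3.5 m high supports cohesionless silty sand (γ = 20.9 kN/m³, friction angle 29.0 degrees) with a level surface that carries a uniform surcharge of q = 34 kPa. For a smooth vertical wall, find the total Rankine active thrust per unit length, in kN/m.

85.7 kN/m

K_a = tan²(45° − φ/2) = 0.3470.
Soil triangle: ½ K_a γ H² = 0.5×0.3470×20.9×3.5² = 44.42 kN/m.
Surcharge rectangle: K_a q H = 0.3470×34×3.5 = 41.29 kN/m.
Total = 44.42 + 41.29 = 85.71 kN/m.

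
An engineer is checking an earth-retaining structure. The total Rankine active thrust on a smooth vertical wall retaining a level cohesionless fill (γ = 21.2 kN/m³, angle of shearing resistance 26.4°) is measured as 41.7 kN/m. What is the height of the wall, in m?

K_a = 0.3844. P_a = ½ K_a γ H² ⇒ H = √(2P_a/(K_a γ)).
H = √(2×41.7/(0.3844×21.2)) = 3.199 m.

3.20 m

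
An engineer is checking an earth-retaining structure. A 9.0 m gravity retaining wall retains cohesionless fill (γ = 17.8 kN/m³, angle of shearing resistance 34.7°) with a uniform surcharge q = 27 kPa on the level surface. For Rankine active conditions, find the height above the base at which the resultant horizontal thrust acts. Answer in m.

K_a = 0.2745.
Triangular part P₁ = ½K_aγH² = 197.9 at H/3 = 3.000 m; rectangular part P₂ = K_a q H = 66.70 at H/2 = 4.500 m.
ȳ = (P₁·3.000 + P₂·4.500)/(P₁+P₂) = 3.378 m.

3.38 m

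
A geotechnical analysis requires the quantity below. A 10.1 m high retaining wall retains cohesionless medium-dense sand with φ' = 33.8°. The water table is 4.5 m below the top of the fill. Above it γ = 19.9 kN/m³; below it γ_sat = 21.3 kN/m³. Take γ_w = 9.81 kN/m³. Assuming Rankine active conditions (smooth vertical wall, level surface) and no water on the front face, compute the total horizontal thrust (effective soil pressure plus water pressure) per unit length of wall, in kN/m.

406 kN/m

K_a = tan²(45° − φ/2) = 0.2851.
γ' = 21.3 − 9.81 = 11.49 kN/m³. Depth below WT = 5.6 m.
σ'_h at WT = K_a γ d_w = 25.53 kPa; at base = 25.53 + K_a γ' × 5.6 = 43.88 kPa.
P₁ (0–4.5 m) = ½×25.53×4.5 = 57.44. P₂ (4.5–10.1 m) = ½(25.53+43.88)×5.6 = 194.3.
P_w = ½ γ_w h₂² = 0.5×9.81×5.6² = 153.8. Total = 57.44+194.3+153.8 = 405.6 kN/m.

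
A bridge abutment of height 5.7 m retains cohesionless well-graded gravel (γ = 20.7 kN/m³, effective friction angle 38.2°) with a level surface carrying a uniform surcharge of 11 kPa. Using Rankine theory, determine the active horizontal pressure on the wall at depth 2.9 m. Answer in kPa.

K_a = (1 − sin φ)/(1 + sin φ) = 0.2358.
σ_v = γz + q = 20.7 × 2.9 + 11 = 71.03 kPa.
σ_h = K_a σ_v = 0.2358 × 71.03 = 16.75 kPa.

16.7 kPa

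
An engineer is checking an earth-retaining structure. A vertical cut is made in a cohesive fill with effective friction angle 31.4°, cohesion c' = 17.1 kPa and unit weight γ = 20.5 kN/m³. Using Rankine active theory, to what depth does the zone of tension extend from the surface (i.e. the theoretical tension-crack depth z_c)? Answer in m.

K_a = tan²(45° − 31.4°/2) = 0.3149; √K_a = 0.5612.
The active pressure is zero where K_a γ z = 2c√K_a, so z_c = 2c/(γ√K_a) = 2×17.1/(20.5×0.5612) = 2.973 m.

2.97 m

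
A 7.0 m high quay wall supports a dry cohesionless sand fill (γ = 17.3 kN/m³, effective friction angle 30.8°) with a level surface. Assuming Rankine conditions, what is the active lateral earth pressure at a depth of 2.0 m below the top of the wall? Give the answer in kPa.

K_a = (1 − sin φ)/(1 + sin φ) = 0.3227.
σ_h = K_a γ z = 0.3227 × 17.3 × 2.0 = 11.17 kPa.

11.2 kPa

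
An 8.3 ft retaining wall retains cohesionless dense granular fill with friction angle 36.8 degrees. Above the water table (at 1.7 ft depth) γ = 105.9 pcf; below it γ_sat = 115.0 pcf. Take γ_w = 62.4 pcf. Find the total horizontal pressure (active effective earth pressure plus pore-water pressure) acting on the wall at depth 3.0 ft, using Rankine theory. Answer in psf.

143 psf

K_a = (1 − sin φ)/(1 + sin φ) = 0.2508.
γ' = 115.0 − 62.4 = 52.60 pcf.
Effective vertical stress at 3.0 ft: σ'_v = 105.9×1.7 + 52.60×1.30 = 248.4 psf.
σ'_h = K_a σ'_v = 0.2508 × 248.4 = 62.29 psf; u = γ_w × 1.30 = 81.12 psf.
Total σ_h = 62.29 + 81.12 = 143.4 psf.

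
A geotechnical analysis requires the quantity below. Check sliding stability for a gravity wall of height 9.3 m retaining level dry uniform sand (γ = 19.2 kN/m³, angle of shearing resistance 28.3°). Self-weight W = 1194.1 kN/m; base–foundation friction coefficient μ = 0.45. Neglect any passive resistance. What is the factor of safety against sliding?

1.81

K_a = tan²(45° − 28.3°/2) = 0.3568.
P_a = ½K_aγH² = 0.5×0.3568×19.2×9.3² = 296.2 kN/m, acting at H/3 = 3.100 m above the base.
FS_sliding = μW / P_a = 0.45×1194.1 / 296.2 = 1.814.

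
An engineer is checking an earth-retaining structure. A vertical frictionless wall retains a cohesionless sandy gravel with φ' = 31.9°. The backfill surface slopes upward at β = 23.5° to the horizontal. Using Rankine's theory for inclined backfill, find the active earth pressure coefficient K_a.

0.414

K_a = cos β · (cos β − √(cos²β − cos²φ)) / (cos β + √(cos²β − cos²φ)).
cos β = 0.9171, cos φ = 0.8490, √(cos²β − cos²φ) = 0.3468.
K_a = 0.9171 × (0.9171 − 0.3468)/(0.9171 + 0.3468) = 0.4138.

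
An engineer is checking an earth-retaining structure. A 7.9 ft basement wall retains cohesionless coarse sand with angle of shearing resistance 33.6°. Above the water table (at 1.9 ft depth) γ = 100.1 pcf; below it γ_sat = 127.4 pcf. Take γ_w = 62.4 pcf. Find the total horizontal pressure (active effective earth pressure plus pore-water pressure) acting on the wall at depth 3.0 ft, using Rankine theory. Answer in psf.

144 psf

K_a = (1 − sin φ)/(1 + sin φ) = 0.2875.
γ' = 127.4 − 62.4 = 65.00 pcf.
Effective vertical stress at 3.0 ft: σ'_v = 100.1×1.9 + 65.00×1.10 = 261.7 psf.
σ'_h = K_a σ'_v = 0.2875 × 261.7 = 75.24 psf; u = γ_w × 1.10 = 68.64 psf.
Total σ_h = 75.24 + 68.64 = 143.9 psf.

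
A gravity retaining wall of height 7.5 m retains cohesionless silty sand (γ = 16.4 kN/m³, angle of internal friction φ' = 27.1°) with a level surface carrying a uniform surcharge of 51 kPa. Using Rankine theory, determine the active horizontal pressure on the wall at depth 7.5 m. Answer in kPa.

65.1 kPa

K_a = (1 − sin φ)/(1 + sin φ) = 0.3741.
σ_v = γz + q = 16.4 × 7.5 + 51 = 174.0 kPa.
σ_h = K_a σ_v = 0.3741 × 174.0 = 65.09 kPa.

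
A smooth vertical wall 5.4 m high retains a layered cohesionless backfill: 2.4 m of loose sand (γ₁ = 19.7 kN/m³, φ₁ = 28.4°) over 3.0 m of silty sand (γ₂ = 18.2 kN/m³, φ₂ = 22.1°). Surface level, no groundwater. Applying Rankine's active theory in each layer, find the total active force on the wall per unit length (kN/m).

K_a1 = tan²(45°−28.4°/2) = 0.3554; K_a2 = tan²(45°−22.1°/2) = 0.4533.
Layer 1: σ at base = K_a1 γ₁ h₁ = 16.80 kPa; P₁ = ½×16.80×2.4 = 20.16.
Layer 2: σ_v at top = γ₁h₁ = 47.28; σ_h top = K_a2×47.28 = 21.43; σ_h base = K_a2×(47.28+18.2×3.0) = 46.18.
P₂ = ½(21.43+46.18)×3.0 = 101.4. Total P_a = 20.16+101.4 = 121.6 kN/m.

122 kN/m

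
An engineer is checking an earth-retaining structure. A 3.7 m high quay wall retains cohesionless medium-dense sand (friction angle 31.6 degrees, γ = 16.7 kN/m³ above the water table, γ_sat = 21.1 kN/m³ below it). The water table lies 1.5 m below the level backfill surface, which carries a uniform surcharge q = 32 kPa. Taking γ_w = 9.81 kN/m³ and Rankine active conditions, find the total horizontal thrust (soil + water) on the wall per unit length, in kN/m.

92.3 kN/m

K_a = tan²(45° − φ/2) = 0.3123.
γ' = 21.1 − 9.81 = 11.29 kN/m³. h₂ = H − d_w = 2.2 m.
σ'_h: at surface K_a·q = 9.995; at WT K_a(q+γd_w) = 17.82; at base K_a(q+γd_w+γ'h₂) = 25.58 kPa.
P₁ = ½(9.995+17.82)×1.5 = 20.86; P₂ = ½(17.82+25.58)×2.2 = 47.74; P_w = ½γ_w h₂² = 23.74.
Total = 20.86+47.74+23.74 = 92.34 kN/m.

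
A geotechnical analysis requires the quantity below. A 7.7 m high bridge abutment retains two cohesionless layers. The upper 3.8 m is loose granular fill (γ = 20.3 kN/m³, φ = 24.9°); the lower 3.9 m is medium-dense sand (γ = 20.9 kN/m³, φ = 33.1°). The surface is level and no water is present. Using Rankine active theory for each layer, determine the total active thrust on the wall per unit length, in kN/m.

195 kN/m

K_a1 = tan²(45°−24.9°/2) = 0.4074; K_a2 = tan²(45°−33.1°/2) = 0.2936.
Layer 1: σ at base = K_a1 γ₁ h₁ = 31.43 kPa; P₁ = ½×31.43×3.8 = 59.71.
Layer 2: σ_v at top = γ₁h₁ = 77.14; σ_h top = K_a2×77.14 = 22.65; σ_h base = K_a2×(77.14+20.9×3.9) = 46.58.
P₂ = ½(22.65+46.58)×3.9 = 135.0. Total P_a = 59.71+135.0 = 194.7 kN/m.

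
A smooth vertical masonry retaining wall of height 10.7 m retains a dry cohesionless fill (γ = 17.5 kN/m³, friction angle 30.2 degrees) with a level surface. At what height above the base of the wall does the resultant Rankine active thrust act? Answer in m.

K_a = 0.3307.
The pressure distribution is triangular, so the resultant acts at H/3 above the base = 10.7/3 = 3.567 m.

3.57 m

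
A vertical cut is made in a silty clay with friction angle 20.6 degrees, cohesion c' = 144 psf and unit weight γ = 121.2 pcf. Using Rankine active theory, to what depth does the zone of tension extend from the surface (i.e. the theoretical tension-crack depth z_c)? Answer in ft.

3.43 ft

K_a = tan²(45° − 20.6°/2) = 0.4795; √K_a = 0.6924.
The active pressure is zero where K_a γ z = 2c√K_a, so z_c = 2c/(γ√K_a) = 2×144/(121.2×0.6924) = 3.432 ft.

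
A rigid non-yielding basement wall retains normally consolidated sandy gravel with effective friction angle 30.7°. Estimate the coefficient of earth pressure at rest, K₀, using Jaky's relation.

0.489

K₀ = 1 − sin φ' = 1 − sin 30.7° = 0.4895.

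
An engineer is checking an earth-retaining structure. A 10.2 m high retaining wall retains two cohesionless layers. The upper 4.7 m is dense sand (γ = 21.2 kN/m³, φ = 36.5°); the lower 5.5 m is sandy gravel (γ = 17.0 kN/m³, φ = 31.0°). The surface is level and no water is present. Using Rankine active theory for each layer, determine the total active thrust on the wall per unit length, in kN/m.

K_a1 = tan²(45°−36.5°/2) = 0.2541; K_a2 = tan²(45°−31.0°/2) = 0.3201.
Layer 1: σ at base = K_a1 γ₁ h₁ = 25.31 kPa; P₁ = ½×25.31×4.7 = 59.49.
Layer 2: σ_v at top = γ₁h₁ = 99.64; σ_h top = K_a2×99.64 = 31.89; σ_h base = K_a2×(99.64+17.0×5.5) = 61.82.
P₂ = ½(31.89+61.82)×5.5 = 257.7. Total P_a = 59.49+257.7 = 317.2 kN/m.

317 kN/m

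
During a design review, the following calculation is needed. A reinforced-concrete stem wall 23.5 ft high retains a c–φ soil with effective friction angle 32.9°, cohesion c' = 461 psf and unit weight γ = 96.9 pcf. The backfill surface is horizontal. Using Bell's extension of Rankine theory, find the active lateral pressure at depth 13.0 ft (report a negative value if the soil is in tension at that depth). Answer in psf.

-129 psf

K_a = (1 − sin φ)/(1 + sin φ) = 0.2960.
σ_a = K_a γ z − 2c√K_a = 0.2960×96.9×13.0 − 2×461×0.5441 = -128.7 psf.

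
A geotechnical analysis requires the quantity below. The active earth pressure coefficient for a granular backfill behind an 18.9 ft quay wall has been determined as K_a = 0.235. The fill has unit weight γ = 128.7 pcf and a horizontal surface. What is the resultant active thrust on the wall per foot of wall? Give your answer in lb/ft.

5400 lb/ft

P = ½ K_a γ H² = 0.5 × 0.235 × 128.7 × 18.9² = 5402 lb/ft.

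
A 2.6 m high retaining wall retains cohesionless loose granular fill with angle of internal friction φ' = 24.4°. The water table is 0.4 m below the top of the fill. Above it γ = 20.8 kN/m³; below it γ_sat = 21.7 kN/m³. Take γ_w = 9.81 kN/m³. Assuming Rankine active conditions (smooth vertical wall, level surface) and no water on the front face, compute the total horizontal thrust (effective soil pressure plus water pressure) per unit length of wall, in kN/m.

44.0 kN/m

K_a = tan²(45° − φ/2) = 0.4153.
γ' = 21.7 − 9.81 = 11.89 kN/m³. Depth below WT = 2.2 m.
σ'_h at WT = K_a γ d_w = 3.455 kPa; at base = 3.455 + K_a γ' × 2.2 = 14.32 kPa.
P₁ (0–0.4 m) = ½×3.455×0.4 = 0.6911. P₂ (0.4–2.6 m) = ½(3.455+14.32)×2.2 = 19.55.
P_w = ½ γ_w h₂² = 0.5×9.81×2.2² = 23.74. Total = 0.6911+19.55+23.74 = 43.98 kN/m.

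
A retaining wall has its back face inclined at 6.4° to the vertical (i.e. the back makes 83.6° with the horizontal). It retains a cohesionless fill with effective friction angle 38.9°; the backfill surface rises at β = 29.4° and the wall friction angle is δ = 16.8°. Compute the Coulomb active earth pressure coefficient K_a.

K_a = sin²(α+φ) / [sin²α · sin(α−δ) · (1 + √{sin(φ+δ)sin(φ−β) / (sin(α−δ)sin(α+β))})²].
With α = 83.6°, φ = 38.9°, δ = 16.8°, β = 29.4°: K_a = 0.3990.

0.399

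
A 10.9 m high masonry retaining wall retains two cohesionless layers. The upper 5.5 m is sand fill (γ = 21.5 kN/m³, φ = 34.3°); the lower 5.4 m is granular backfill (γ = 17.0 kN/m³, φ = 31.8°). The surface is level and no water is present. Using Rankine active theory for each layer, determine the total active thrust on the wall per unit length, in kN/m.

365 kN/m

K_a1 = tan²(45°−34.3°/2) = 0.2792; K_a2 = tan²(45°−31.8°/2) = 0.3098.
Layer 1: σ at base = K_a1 γ₁ h₁ = 33.01 kPa; P₁ = ½×33.01×5.5 = 90.78.
Layer 2: σ_v at top = γ₁h₁ = 118.2; σ_h top = K_a2×118.2 = 36.63; σ_h base = K_a2×(118.2+17.0×5.4) = 65.07.
P₂ = ½(36.63+65.07)×5.4 = 274.6. Total P_a = 90.78+274.6 = 365.4 kN/m.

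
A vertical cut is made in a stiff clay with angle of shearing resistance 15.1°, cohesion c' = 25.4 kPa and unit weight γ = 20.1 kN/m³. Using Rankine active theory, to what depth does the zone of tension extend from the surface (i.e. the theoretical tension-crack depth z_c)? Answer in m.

K_a = tan²(45° − 15.1°/2) = 0.5867; √K_a = 0.7659.
The active pressure is zero where K_a γ z = 2c√K_a, so z_c = 2c/(γ√K_a) = 2×25.4/(20.1×0.7659) = 3.300 m.

3.30 m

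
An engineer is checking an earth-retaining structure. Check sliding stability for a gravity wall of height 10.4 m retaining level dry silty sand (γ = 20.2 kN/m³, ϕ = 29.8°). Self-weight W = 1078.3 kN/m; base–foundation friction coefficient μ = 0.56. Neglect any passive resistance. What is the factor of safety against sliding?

K_a = tan²(45° − 29.8°/2) = 0.3360.
P_a = ½K_aγH² = 0.5×0.3360×20.2×10.4² = 367.1 kN/m, acting at H/3 = 3.467 m above the base.
FS_sliding = μW / P_a = 0.56×1078.3 / 367.1 = 1.645.

1.64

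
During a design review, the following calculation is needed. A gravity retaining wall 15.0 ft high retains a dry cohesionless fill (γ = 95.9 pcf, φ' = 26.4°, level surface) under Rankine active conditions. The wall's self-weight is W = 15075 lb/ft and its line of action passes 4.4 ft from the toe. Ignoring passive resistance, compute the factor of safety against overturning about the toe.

3.20

K_a = tan²(45° − 26.4°/2) = 0.3844.
P_a = ½K_aγH² = 0.5×0.3844×95.9×15.0² = 4148 lb/ft, acting at H/3 = 5.000 ft above the base.
Overturning moment M_o = P_a × H/3 = 4148 × 5.000 = 20740.
Resisting moment M_r = W × 4.4 = 15075 × 4.4 = 66330.
FS_overturning = M_r/M_o = 66330/20740 = 3.199.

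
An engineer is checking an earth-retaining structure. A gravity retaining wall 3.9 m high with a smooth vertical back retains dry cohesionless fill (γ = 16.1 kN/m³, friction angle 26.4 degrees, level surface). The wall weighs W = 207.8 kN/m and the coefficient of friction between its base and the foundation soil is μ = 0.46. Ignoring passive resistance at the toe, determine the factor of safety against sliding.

2.03

K_a = tan²(45° − 26.4°/2) = 0.3844.
P_a = ½K_aγH² = 0.5×0.3844×16.1×3.9² = 47.07 kN/m, acting at H/3 = 1.300 m above the base.
FS_sliding = μW / P_a = 0.46×207.8 / 47.07 = 2.031.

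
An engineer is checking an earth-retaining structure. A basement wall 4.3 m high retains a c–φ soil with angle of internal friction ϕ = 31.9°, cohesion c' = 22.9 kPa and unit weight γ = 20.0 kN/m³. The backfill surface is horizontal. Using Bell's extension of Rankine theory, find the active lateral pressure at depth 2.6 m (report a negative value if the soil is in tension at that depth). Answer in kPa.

K_a = (1 − sin φ)/(1 + sin φ) = 0.3085.
σ_a = K_a γ z − 2c√K_a = 0.3085×20.0×2.6 − 2×22.9×0.5555 = -9.396 kPa.

-9.40 kPa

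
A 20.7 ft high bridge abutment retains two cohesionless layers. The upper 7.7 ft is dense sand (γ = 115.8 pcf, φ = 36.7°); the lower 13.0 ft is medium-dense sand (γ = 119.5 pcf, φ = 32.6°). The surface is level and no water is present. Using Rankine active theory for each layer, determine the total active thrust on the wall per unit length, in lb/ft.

7370 lb/ft

K_a1 = tan²(45°−36.7°/2) = 0.2519; K_a2 = tan²(45°−32.6°/2) = 0.2997.
Layer 1: σ at base = K_a1 γ₁ h₁ = 224.6 psf; P₁ = ½×224.6×7.7 = 864.6.
Layer 2: σ_v at top = γ₁h₁ = 891.7; σ_h top = K_a2×891.7 = 267.3; σ_h base = K_a2×(891.7+119.5×13.0) = 732.9.
P₂ = ½(267.3+732.9)×13.0 = 6501. Total P_a = 864.6+6501 = 7366 lb/ft.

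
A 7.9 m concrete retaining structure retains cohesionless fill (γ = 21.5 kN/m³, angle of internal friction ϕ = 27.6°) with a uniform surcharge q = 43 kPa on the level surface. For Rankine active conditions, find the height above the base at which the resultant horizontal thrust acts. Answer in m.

K_a = 0.3668.
Triangular part P₁ = ½K_aγH² = 246.1 at H/3 = 2.633 m; rectangular part P₂ = K_a q H = 124.6 at H/2 = 3.950 m.
ȳ = (P₁·2.633 + P₂·3.950)/(P₁+P₂) = 3.076 m.

3.08 m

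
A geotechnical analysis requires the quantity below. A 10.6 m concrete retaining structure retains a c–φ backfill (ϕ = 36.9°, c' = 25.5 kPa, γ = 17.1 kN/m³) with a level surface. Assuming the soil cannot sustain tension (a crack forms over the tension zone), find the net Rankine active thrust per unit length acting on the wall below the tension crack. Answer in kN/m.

45.8 kN/m

K_a = 0.2497; √K_a = 0.4997.
Tension-crack depth z_c = 2c/(γ√K_a) = 2×25.5/(17.1×0.4997) = 5.969 m.
σ_a at base = K_a γ H − 2c√K_a = 0.2497×17.1×10.6 − 2×25.5×0.4997 = 19.77 kPa.
P_a = ½ × 19.77 × (H − z_c) = 0.5×19.77×4.631 = 45.78 kN/m.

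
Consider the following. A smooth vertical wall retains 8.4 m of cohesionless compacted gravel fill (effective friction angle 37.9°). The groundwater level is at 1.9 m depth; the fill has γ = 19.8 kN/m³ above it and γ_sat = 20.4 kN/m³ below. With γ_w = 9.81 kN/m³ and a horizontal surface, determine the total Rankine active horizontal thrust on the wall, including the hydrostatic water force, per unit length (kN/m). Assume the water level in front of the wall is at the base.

328 kN/m

K_a = tan²(45° − φ/2) = 0.2389.
γ' = 20.4 − 9.81 = 10.59 kN/m³. Depth below WT = 6.5 m.
σ'_h at WT = K_a γ d_w = 8.989 kPa; at base = 8.989 + K_a γ' × 6.5 = 25.44 kPa.
P₁ (0–1.9 m) = ½×8.989×1.9 = 8.539. P₂ (1.9–8.4 m) = ½(8.989+25.44)×6.5 = 111.9.
P_w = ½ γ_w h₂² = 0.5×9.81×6.5² = 207.2. Total = 8.539+111.9+207.2 = 327.7 kN/m.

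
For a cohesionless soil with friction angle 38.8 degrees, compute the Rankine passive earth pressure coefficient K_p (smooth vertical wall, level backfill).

4.36

K_p = (1 + sin φ)/(1 − sin φ) = tan²(45° + 38.8°/2) = 4.356.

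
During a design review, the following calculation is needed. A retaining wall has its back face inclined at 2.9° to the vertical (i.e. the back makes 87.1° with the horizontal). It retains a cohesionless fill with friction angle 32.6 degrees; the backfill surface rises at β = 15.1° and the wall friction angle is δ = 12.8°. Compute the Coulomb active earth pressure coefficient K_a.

K_a = sin²(α+φ) / [sin²α · sin(α−δ) · (1 + √{sin(φ+δ)sin(φ−β) / (sin(α−δ)sin(α+β))})²].
With α = 87.1°, φ = 32.6°, δ = 12.8°, β = 15.1°: K_a = 0.3602.

0.360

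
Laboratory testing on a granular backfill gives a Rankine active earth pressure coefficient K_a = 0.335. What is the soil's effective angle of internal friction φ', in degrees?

29.9°

K_a = tan²(45° − φ/2) ⇒ 45° − φ/2 = arctan(√0.335) = 30.06°.
φ = 2(45° − 30.06°) = 29.88°.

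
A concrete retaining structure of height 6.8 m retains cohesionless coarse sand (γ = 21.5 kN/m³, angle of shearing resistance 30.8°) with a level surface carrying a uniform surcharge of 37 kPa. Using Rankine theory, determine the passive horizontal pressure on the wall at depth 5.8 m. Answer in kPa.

K_p = (1 + sin φ)/(1 − sin φ) = 3.099.
σ_v = γz + q = 21.5 × 5.8 + 37 = 161.7 kPa.
σ_h = K_p σ_v = 3.099 × 161.7 = 501.1 kPa.

501 kPa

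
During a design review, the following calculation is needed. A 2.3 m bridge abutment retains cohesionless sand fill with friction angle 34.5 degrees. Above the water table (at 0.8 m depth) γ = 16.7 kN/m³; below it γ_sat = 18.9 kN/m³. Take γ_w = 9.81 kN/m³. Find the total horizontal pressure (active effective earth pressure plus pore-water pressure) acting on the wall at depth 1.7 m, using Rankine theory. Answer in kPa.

14.8 kPa

K_a = (1 − sin φ)/(1 + sin φ) = 0.2768.
γ' = 18.9 − 9.81 = 9.090 kN/m³.
Effective vertical stress at 1.7 m: σ'_v = 16.7×0.8 + 9.090×0.900 = 21.54 kPa.
σ'_h = K_a σ'_v = 0.2768 × 21.54 = 5.963 kPa; u = γ_w × 0.900 = 8.829 kPa.
Total σ_h = 5.963 + 8.829 = 14.79 kPa.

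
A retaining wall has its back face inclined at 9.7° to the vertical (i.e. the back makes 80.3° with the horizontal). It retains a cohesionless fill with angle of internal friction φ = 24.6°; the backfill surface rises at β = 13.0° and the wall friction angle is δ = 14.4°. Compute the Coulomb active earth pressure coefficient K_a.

0.559

K_a = sin²(α+φ) / [sin²α · sin(α−δ) · (1 + √{sin(φ+δ)sin(φ−β) / (sin(α−δ)sin(α+β))})²].
With α = 80.3°, φ = 24.6°, δ = 14.4°, β = 13.0°: K_a = 0.5589.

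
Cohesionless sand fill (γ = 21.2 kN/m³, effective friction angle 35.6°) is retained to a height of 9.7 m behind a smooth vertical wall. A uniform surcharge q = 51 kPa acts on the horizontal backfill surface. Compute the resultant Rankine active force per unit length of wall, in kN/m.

394 kN/m

K_a = tan²(45° − φ/2) = 0.2641.
Soil triangle: ½ K_a γ H² = 0.5×0.2641×21.2×9.7² = 263.4 kN/m.
Surcharge rectangle: K_a q H = 0.2641×51×9.7 = 130.7 kN/m.
Total = 263.4 + 130.7 = 394.1 kN/m.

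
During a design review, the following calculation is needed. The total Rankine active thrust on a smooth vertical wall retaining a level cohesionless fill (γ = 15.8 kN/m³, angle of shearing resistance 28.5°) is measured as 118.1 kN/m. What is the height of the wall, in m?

K_a = 0.3540. P_a = ½ K_a γ H² ⇒ H = √(2P_a/(K_a γ)).
H = √(2×118.1/(0.3540×15.8)) = 6.499 m.

6.50 m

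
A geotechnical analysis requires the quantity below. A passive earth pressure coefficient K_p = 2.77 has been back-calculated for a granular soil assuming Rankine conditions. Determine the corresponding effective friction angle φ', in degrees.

28.0°

K_p = (1+sin φ)/(1−sin φ) ⇒ sin φ = (K_p − 1)/(K_p + 1) = 0.4695.
φ = arcsin(0.4695) = 28.00°.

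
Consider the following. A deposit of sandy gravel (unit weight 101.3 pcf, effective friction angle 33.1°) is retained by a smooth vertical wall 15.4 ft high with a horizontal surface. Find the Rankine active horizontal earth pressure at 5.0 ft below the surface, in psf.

149 psf

K_a = (1 − sin φ)/(1 + sin φ) = 0.2936.
σ_h = K_a γ z = 0.2936 × 101.3 × 5.0 = 148.7 psf.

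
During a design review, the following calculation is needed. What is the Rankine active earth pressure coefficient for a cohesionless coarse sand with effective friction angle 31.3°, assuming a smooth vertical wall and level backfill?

K_a = tan²(45° − φ/2) = tan²(29.35°) = 0.3162.

0.316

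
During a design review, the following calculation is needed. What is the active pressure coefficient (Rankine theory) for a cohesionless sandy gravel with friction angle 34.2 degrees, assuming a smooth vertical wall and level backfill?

0.280

K_a = (1 − sin φ)/(1 + sin φ) = (1 − sin 34.2°)/(1 + sin 34.2°) = 0.2803.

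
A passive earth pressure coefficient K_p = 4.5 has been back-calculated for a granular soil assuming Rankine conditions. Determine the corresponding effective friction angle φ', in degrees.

39.5°

K_p = (1+sin φ)/(1−sin φ) ⇒ sin φ = (K_p − 1)/(K_p + 1) = 0.6364.
φ = arcsin(0.6364) = 39.52°.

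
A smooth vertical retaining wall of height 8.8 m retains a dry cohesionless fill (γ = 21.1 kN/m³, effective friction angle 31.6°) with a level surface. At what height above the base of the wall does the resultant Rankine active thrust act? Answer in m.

2.93 m

K_a = 0.3123.
The pressure distribution is triangular, so the resultant acts at H/3 above the base = 8.8/3 = 2.933 m.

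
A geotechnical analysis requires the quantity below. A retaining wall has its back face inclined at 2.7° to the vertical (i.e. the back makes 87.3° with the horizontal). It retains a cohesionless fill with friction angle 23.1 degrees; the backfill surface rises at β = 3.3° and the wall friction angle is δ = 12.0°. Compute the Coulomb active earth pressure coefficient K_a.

0.434

K_a = sin²(α+φ) / [sin²α · sin(α−δ) · (1 + √{sin(φ+δ)sin(φ−β) / (sin(α−δ)sin(α+β))})²].
With α = 87.3°, φ = 23.1°, δ = 12.0°, β = 3.3°: K_a = 0.4337.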